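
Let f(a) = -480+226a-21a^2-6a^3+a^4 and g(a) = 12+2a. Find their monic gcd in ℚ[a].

6+a

Apply the Euclidean algorithm:
  a^4-6a^3-21a^2+226a-480 = ((1/2)a^3-6a^2+(51/2)a-40)(2a+12) + (0)
Last nonzero remainder: 2a+12. Dividing through by 2 gives the monic gcd a+6.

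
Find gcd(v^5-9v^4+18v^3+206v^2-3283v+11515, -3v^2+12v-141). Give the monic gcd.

Euclidean algorithm in ℚ[v]:
  v^5-9v^4+18v^3+206v^2-3283v+11515 = (-(1/3)v^3+(5/3)v^2+(49/3)v-245/3)(-3v^2+12v-141) + (0)
Last nonzero remainder: -3v^2+12v-141. Dividing through by -3 gives the monic gcd v^2-4v+47.

v^2-4v+47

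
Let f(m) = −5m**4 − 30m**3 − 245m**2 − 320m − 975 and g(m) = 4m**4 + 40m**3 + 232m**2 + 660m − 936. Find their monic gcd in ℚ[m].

By polynomial division,
  −5m**4 − 30m**3 − 245m**2 − 320m − 975 = (−5/4)(4m**4 + 40m**3 + 232m**2 + 660m − 936) + (20m**3 + 45m**2 + 505m − 2145)
  4m**4 + 40m**3 + 232m**2 + 660m − 936 = ((1/5)m + 31/20)(20m**3 + 45m**2 + 505m − 2145) + ((245/4)m**2 + (1225/4)m + 9555/4)
  20m**3 + 45m**2 + 505m − 2145 = ((16/49)m − 44/49)((245/4)m**2 + (1225/4)m + 9555/4) + (0)
Last nonzero remainder: (245/4)m**2 + (1225/4)m + 9555/4. Dividing through by 245/4 gives the monic gcd m**2 + 5m + 39.

m**2 + 5m + 39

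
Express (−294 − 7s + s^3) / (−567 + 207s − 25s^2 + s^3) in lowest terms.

(42 + 7s + s^2)/(81 − 18s + s^2)

Euclidean algorithm in ℚ[s]:
  s^3 − 7s − 294 = (s^3 − 25s^2 + 207s − 567) + (25s^2 − 214s + 273)
  s^3 − 25s^2 + 207s − 567 = ((1/25)s − 411/625)(25s^2 − 214s + 273) + ((34596/625)s − 242172/625)
  25s^2 − 214s + 273 = ((15625/34596)s − 8125/11532)((34596/625)s − 242172/625) + (0)
Last nonzero remainder: (34596/625)s − 242172/625. Dividing through by 34596/625 gives the monic gcd s − 7.
Cancel s − 7 from numerator and denominator to get the reduced form.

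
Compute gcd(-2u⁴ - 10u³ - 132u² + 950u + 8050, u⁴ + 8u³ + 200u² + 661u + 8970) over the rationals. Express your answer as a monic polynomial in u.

u² + 7u + 115

By polynomial division,
  -2u⁴ - 10u³ - 132u² + 950u + 8050 = (-2)(u⁴ + 8u³ + 200u² + 661u + 8970) + (6u³ + 268u² + 2272u + 25990)
  u⁴ + 8u³ + 200u² + 661u + 8970 = ((1/6)u - 55/9)(6u³ + 268u² + 2272u + 25990) + ((13132/9)u² + (91924/9)u + 1510180/9)
  6u³ + 268u² + 2272u + 25990 = ((27/6566)u + 1017/6566)((13132/9)u² + (91924/9)u + 1510180/9) + (0)
Last nonzero remainder: (13132/9)u² + (91924/9)u + 1510180/9. Dividing through by 13132/9 gives the monic gcd u² + 7u + 115.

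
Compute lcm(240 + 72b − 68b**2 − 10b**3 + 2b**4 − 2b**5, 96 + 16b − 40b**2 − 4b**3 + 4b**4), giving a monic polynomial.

360 − 12b − 138b**2 + 19b**3 + 8b**4 − 4b**5 + b**6

Euclidean algorithm in ℚ[b]:
  −2b**5 + 2b**4 − 10b**3 − 68b**2 + 72b + 240 = (−(1/2)b)(4b**4 − 4b**3 − 40b**2 + 16b + 96) + (−30b**3 − 60b**2 + 120b + 240)
  4b**4 − 4b**3 − 40b**2 + 16b + 96 = (−(2/15)b + 2/5)(−30b**3 − 60b**2 + 120b + 240) + (0)
Last nonzero remainder: −30b**3 − 60b**2 + 120b + 240. Dividing through by −30 gives the monic gcd b**3 + 2b**2 − 4b − 8.
Then lcm(f, g) = f·g / gcd(f, g); expanding and making the result monic gives the answer.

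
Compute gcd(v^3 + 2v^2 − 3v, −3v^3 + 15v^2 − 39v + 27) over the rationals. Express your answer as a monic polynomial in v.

v − 1

Apply the Euclidean algorithm:
  v^3 + 2v^2 − 3v = (−1/3)(−3v^3 + 15v^2 − 39v + 27) + (7v^2 − 16v + 9)
  −3v^3 + 15v^2 − 39v + 27 = (−(3/7)v + 57/49)(7v^2 − 16v + 9) + (−(810/49)v + 810/49)
  7v^2 − 16v + 9 = (−(343/810)v + 49/90)(−(810/49)v + 810/49) + (0)
Last nonzero remainder: −(810/49)v + 810/49. Dividing through by −810/49 gives the monic gcd v − 1.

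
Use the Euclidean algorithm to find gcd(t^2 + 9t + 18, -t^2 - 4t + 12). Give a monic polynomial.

t + 6

Apply the Euclidean algorithm:
  t^2 + 9t + 18 = (-1)(-t^2 - 4t + 12) + (5t + 30)
  -t^2 - 4t + 12 = (-(1/5)t + 2/5)(5t + 30) + (0)
Last nonzero remainder: 5t + 30. Dividing through by 5 gives the monic gcd t + 6.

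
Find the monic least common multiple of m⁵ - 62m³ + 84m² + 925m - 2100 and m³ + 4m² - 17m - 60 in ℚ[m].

m⁶ + 3m⁵ - 62m⁴ - 102m³ + 1177m² + 675m - 6300

Euclidean algorithm in ℚ[m]:
  m⁵ - 62m³ + 84m² + 925m - 2100 = (m² - 4m - 29)(m³ + 4m² - 17m - 60) + (192m² + 192m - 3840)
  m³ + 4m² - 17m - 60 = ((1/192)m + 1/64)(192m² + 192m - 3840) + (0)
Last nonzero remainder: 192m² + 192m - 3840. Dividing through by 192 gives the monic gcd m² + m - 20.
Then lcm(f, g) = f·g / gcd(f, g); expanding and making the result monic gives the answer.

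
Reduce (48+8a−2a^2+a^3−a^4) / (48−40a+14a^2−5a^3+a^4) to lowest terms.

(−2−a)/(−2+a)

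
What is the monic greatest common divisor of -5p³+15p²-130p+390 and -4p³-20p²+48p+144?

p-3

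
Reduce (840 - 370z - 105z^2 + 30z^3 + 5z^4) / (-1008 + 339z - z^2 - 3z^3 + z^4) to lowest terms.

(-40 + 10z + 5z^2)/(48 - 7z + z^2)

Apply the Euclidean algorithm:
  5z^4 + 30z^3 - 105z^2 - 370z + 840 = (5)(z^4 - 3z^3 - z^2 + 339z - 1008) + (45z^3 - 100z^2 - 2065z + 5880)
  z^4 - 3z^3 - z^2 + 339z - 1008 = ((1/45)z - 7/405)(45z^3 - 100z^2 - 2065z + 5880) + ((3496/81)z^2 + (13984/81)z - 24472/27)
  45z^3 - 100z^2 - 2065z + 5880 = ((3645/3496)z - 2835/437)((3496/81)z^2 + (13984/81)z - 24472/27) + (0)
Last nonzero remainder: (3496/81)z^2 + (13984/81)z - 24472/27. Dividing through by 3496/81 gives the monic gcd z^2 + 4z - 21.
Cancel z^2 + 4z - 21 from numerator and denominator to get the reduced form.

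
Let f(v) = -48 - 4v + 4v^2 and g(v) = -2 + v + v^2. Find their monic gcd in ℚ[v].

1

Apply the Euclidean algorithm:
  4v^2 - 4v - 48 = (4)(v^2 + v - 2) + (-8v - 40)
  v^2 + v - 2 = (-(1/8)v + 1/2)(-8v - 40) + (18)
  -8v - 40 = (-(4/9)v - 20/9)(18) + (0)
The last nonzero remainder is the constant 18, so the polynomials are coprime and gcd = 1.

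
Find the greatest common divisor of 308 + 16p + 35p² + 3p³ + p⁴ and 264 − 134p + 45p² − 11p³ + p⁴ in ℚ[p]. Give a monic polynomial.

Repeated division with remainder:
  p⁴ + 3p³ + 35p² + 16p + 308 = (p⁴ − 11p³ + 45p² − 134p + 264) + (14p³ − 10p² + 150p + 44)
  p⁴ − 11p³ + 45p² − 134p + 264 = ((1/14)p − 36/49)(14p³ − 10p² + 150p + 44) + ((1320/49)p² − (1320/49)p + 14520/49)
  14p³ − 10p² + 150p + 44 = ((343/660)p + 49/330)((1320/49)p² − (1320/49)p + 14520/49) + (0)
Last nonzero remainder: (1320/49)p² − (1320/49)p + 14520/49. Dividing through by 1320/49 gives the monic gcd p² − p + 11.

11 − p + p²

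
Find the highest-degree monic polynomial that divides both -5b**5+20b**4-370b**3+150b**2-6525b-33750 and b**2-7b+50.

b**2-7b+50

Apply the Euclidean algorithm:
  -5b**5+20b**4-370b**3+150b**2-6525b-33750 = (-5b**3-15b**2-225b-675)(b**2-7b+50) + (0)
The last nonzero remainder b**2-7b+50 is already monic.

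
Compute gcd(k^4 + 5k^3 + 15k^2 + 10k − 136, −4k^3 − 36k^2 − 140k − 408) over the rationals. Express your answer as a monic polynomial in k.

k^2 + 3k + 17

Euclidean algorithm in ℚ[k]:
  k^4 + 5k^3 + 15k^2 + 10k − 136 = (−(1/4)k + 1)(−4k^3 − 36k^2 − 140k − 408) + (16k^2 + 48k + 272)
  −4k^3 − 36k^2 − 140k − 408 = (−(1/4)k − 3/2)(16k^2 + 48k + 272) + (0)
Last nonzero remainder: 16k^2 + 48k + 272. Dividing through by 16 gives the monic gcd k^2 + 3k + 17.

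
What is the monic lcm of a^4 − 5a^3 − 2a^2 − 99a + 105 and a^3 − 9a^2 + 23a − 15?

Apply the Euclidean algorithm:
  a^4 − 5a^3 − 2a^2 − 99a + 105 = (a + 4)(a^3 − 9a^2 + 23a − 15) + (11a^2 − 176a + 165)
  a^3 − 9a^2 + 23a − 15 = ((1/11)a + 7/11)(11a^2 − 176a + 165) + (120a − 120)
  11a^2 − 176a + 165 = ((11/120)a − 11/8)(120a − 120) + (0)
Last nonzero remainder: 120a − 120. Dividing through by 120 gives the monic gcd a − 1.
Then lcm(f, g) = f·g / gcd(f, g); expanding and making the result monic gives the answer.

a^6 − 13a^5 + 53a^4 − 158a^3 + 867a^2 − 2325a + 1575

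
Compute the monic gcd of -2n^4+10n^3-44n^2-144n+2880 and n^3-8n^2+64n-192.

n^2-4n+48

By polynomial division,
  -2n^4+10n^3-44n^2-144n+2880 = (-2n-6)(n^3-8n^2+64n-192) + (36n^2-144n+1728)
  n^3-8n^2+64n-192 = ((1/36)n-1/9)(36n^2-144n+1728) + (0)
Last nonzero remainder: 36n^2-144n+1728. Dividing through by 36 gives the monic gcd n^2-4n+48.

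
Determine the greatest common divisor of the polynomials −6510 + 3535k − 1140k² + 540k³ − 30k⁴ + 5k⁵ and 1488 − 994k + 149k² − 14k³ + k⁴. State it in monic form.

Apply the Euclidean algorithm:
  5k⁵ − 30k⁴ + 540k³ − 1140k² + 3535k − 6510 = (5k + 40)(k⁴ − 14k³ + 149k² − 994k + 1488) + (355k³ − 2130k² + 35855k − 66030)
  k⁴ − 14k³ + 149k² − 994k + 1488 = ((1/355)k − 8/355)(355k³ − 2130k² + 35855k − 66030) + (0)
Last nonzero remainder: 355k³ − 2130k² + 35855k − 66030. Dividing through by 355 gives the monic gcd k³ − 6k² + 101k − 186.

−186 + 101k − 6k² + k³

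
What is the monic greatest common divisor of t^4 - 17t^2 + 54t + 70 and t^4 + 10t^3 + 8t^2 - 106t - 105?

t^2 + 6t + 5

Repeated division with remainder:
  t^4 - 17t^2 + 54t + 70 = (t^4 + 10t^3 + 8t^2 - 106t - 105) + (-10t^3 - 25t^2 + 160t + 175)
  t^4 + 10t^3 + 8t^2 - 106t - 105 = (-(1/10)t - 3/4)(-10t^3 - 25t^2 + 160t + 175) + ((21/4)t^2 + (63/2)t + 105/4)
  -10t^3 - 25t^2 + 160t + 175 = (-(40/21)t + 20/3)((21/4)t^2 + (63/2)t + 105/4) + (0)
Last nonzero remainder: (21/4)t^2 + (63/2)t + 105/4. Dividing through by 21/4 gives the monic gcd t^2 + 6t + 5.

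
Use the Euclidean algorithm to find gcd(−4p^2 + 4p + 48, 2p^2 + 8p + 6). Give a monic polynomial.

Euclidean algorithm in ℚ[p]:
  −4p^2 + 4p + 48 = (−2)(2p^2 + 8p + 6) + (20p + 60)
  2p^2 + 8p + 6 = ((1/10)p + 1/10)(20p + 60) + (0)
Last nonzero remainder: 20p + 60. Dividing through by 20 gives the monic gcd p + 3.

p + 3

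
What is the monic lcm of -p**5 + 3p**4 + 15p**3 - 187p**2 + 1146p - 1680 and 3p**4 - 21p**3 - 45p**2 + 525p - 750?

p**7 - 3p**6 - 40p**5 + 262p**4 - 771p**3 - 2995p**2 + 28650p - 42000

Repeated division with remainder:
  -p**5 + 3p**4 + 15p**3 - 187p**2 + 1146p - 1680 = (-(1/3)p - 4/3)(3p**4 - 21p**3 - 45p**2 + 525p - 750) + (-28p**3 - 72p**2 + 1596p - 2680)
  3p**4 - 21p**3 - 45p**2 + 525p - 750 = (-(3/28)p + 201/196)(-28p**3 - 72p**2 + 1596p - 2680) + ((9792/49)p**2 - (9792/7)p + 97920/49)
  -28p**3 - 72p**2 + 1596p - 2680 = (-(343/2448)p - 3283/2448)((9792/49)p**2 - (9792/7)p + 97920/49) + (0)
Last nonzero remainder: (9792/49)p**2 - (9792/7)p + 97920/49. Dividing through by 9792/49 gives the monic gcd p**2 - 7p + 10.
Then lcm(f, g) = f·g / gcd(f, g); expanding and making the result monic gives the answer.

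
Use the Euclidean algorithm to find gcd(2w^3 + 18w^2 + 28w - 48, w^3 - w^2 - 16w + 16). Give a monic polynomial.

By polynomial division,
  2w^3 + 18w^2 + 28w - 48 = (2)(w^3 - w^2 - 16w + 16) + (20w^2 + 60w - 80)
  w^3 - w^2 - 16w + 16 = ((1/20)w - 1/5)(20w^2 + 60w - 80) + (0)
Last nonzero remainder: 20w^2 + 60w - 80. Dividing through by 20 gives the monic gcd w^2 + 3w - 4.

w^2 + 3w - 4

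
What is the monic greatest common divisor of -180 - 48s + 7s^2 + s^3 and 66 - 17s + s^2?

-6 + s

Apply the Euclidean algorithm:
  s^3 + 7s^2 - 48s - 180 = (s + 24)(s^2 - 17s + 66) + (294s - 1764)
  s^2 - 17s + 66 = ((1/294)s - 11/294)(294s - 1764) + (0)
Last nonzero remainder: 294s - 1764. Dividing through by 294 gives the monic gcd s - 6.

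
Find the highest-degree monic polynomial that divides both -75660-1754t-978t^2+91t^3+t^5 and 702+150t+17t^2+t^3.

78+8t+t^2

By polynomial division,
  t^5+91t^3-978t^2-1754t-75660 = (t^2-17t+230)(t^3+17t^2+150t+702) + (-3040t^2-24320t-237120)
  t^3+17t^2+150t+702 = (-(1/3040)t-9/3040)(-3040t^2-24320t-237120) + (0)
Last nonzero remainder: -3040t^2-24320t-237120. Dividing through by -3040 gives the monic gcd t^2+8t+78.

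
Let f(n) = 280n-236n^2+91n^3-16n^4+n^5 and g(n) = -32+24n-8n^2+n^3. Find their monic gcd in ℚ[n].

8-4n+n^2

Repeated division with remainder:
  n^5-16n^4+91n^3-236n^2+280n = (n^2-8n+3)(n^3-8n^2+24n-32) + (12n^2-48n+96)
  n^3-8n^2+24n-32 = ((1/12)n-1/3)(12n^2-48n+96) + (0)
Last nonzero remainder: 12n^2-48n+96. Dividing through by 12 gives the monic gcd n^2-4n+8.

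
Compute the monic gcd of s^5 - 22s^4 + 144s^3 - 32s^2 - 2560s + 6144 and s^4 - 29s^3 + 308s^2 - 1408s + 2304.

s^3 - 20s^2 + 128s - 256

Repeated division with remainder:
  s^5 - 22s^4 + 144s^3 - 32s^2 - 2560s + 6144 = (s + 7)(s^4 - 29s^3 + 308s^2 - 1408s + 2304) + (39s^3 - 780s^2 + 4992s - 9984)
  s^4 - 29s^3 + 308s^2 - 1408s + 2304 = ((1/39)s - 3/13)(39s^3 - 780s^2 + 4992s - 9984) + (0)
Last nonzero remainder: 39s^3 - 780s^2 + 4992s - 9984. Dividing through by 39 gives the monic gcd s^3 - 20s^2 + 128s - 256.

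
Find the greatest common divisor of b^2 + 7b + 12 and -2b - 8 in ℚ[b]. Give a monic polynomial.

b + 4

Apply the Euclidean algorithm:
  b^2 + 7b + 12 = (-(1/2)b - 3/2)(-2b - 8) + (0)
Last nonzero remainder: -2b - 8. Dividing through by -2 gives the monic gcd b + 4.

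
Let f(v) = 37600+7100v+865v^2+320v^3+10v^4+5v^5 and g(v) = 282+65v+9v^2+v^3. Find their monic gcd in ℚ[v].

47+3v+v^2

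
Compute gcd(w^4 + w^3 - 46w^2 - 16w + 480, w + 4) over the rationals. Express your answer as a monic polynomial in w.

Repeated division with remainder:
  w^4 + w^3 - 46w^2 - 16w + 480 = (w^3 - 3w^2 - 34w + 120)(w + 4) + (0)
The last nonzero remainder w + 4 is already monic.

w + 4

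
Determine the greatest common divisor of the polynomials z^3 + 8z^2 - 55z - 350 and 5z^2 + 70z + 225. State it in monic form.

Apply the Euclidean algorithm:
  z^3 + 8z^2 - 55z - 350 = ((1/5)z - 6/5)(5z^2 + 70z + 225) + (-16z - 80)
  5z^2 + 70z + 225 = (-(5/16)z - 45/16)(-16z - 80) + (0)
Last nonzero remainder: -16z - 80. Dividing through by -16 gives the monic gcd z + 5.

z + 5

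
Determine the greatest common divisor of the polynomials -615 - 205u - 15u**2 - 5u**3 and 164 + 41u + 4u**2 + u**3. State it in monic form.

Apply the Euclidean algorithm:
  -5u**3 - 15u**2 - 205u - 615 = (-5)(u**3 + 4u**2 + 41u + 164) + (5u**2 + 205)
  u**3 + 4u**2 + 41u + 164 = ((1/5)u + 4/5)(5u**2 + 205) + (0)
Last nonzero remainder: 5u**2 + 205. Dividing through by 5 gives the monic gcd u**2 + 41.

41 + u**2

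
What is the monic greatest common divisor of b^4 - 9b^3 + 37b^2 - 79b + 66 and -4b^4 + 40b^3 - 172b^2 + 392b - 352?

b^3 - 6b^2 + 19b - 22

Repeated division with remainder:
  b^4 - 9b^3 + 37b^2 - 79b + 66 = (-1/4)(-4b^4 + 40b^3 - 172b^2 + 392b - 352) + (b^3 - 6b^2 + 19b - 22)
  -4b^4 + 40b^3 - 172b^2 + 392b - 352 = (-4b + 16)(b^3 - 6b^2 + 19b - 22) + (0)
The last nonzero remainder b^3 - 6b^2 + 19b - 22 is already monic.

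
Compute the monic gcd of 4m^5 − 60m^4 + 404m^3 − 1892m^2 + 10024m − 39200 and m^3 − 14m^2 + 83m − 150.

m^2 − 11m + 50

By polynomial division,
  4m^5 − 60m^4 + 404m^3 − 1892m^2 + 10024m − 39200 = (4m^2 − 4m + 16)(m^3 − 14m^2 + 83m − 150) + (−736m^2 + 8096m − 36800)
  m^3 − 14m^2 + 83m − 150 = (−(1/736)m + 3/736)(−736m^2 + 8096m − 36800) + (0)
Last nonzero remainder: −736m^2 + 8096m − 36800. Dividing through by −736 gives the monic gcd m^2 − 11m + 50.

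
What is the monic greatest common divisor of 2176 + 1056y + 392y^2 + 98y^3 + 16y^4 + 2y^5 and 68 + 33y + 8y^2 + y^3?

68 + 33y + 8y^2 + y^3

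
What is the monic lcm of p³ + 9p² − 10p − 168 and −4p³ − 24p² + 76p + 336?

Apply the Euclidean algorithm:
  p³ + 9p² − 10p − 168 = (−1/4)(−4p³ − 24p² + 76p + 336) + (3p² + 9p − 84)
  −4p³ − 24p² + 76p + 336 = (−(4/3)p − 4)(3p² + 9p − 84) + (0)
Last nonzero remainder: 3p² + 9p − 84. Dividing through by 3 gives the monic gcd p² + 3p − 28.
Then lcm(f, g) = f·g / gcd(f, g); expanding and making the result monic gives the answer.

p⁴ + 12p³ + 17p² − 198p − 504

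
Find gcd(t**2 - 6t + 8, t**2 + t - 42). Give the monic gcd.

By polynomial division,
  t**2 - 6t + 8 = (t**2 + t - 42) + (-7t + 50)
  t**2 + t - 42 = (-(1/7)t - 57/49)(-7t + 50) + (792/49)
  -7t + 50 = (-(343/792)t + 1225/396)(792/49) + (0)
The last nonzero remainder is the constant 792/49, so the polynomials are coprime and gcd = 1.

1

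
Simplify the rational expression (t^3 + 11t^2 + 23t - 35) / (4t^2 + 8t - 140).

(t^2 + 4t - 5)/(4t - 20)

By polynomial division,
  t^3 + 11t^2 + 23t - 35 = ((1/4)t + 9/4)(4t^2 + 8t - 140) + (40t + 280)
  4t^2 + 8t - 140 = ((1/10)t - 1/2)(40t + 280) + (0)
Last nonzero remainder: 40t + 280. Dividing through by 40 gives the monic gcd t + 7.
Cancel t + 7 from numerator and denominator to get the reduced form.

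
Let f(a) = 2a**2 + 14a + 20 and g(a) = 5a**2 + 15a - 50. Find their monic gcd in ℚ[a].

a + 5

Repeated division with remainder:
  2a**2 + 14a + 20 = (2/5)(5a**2 + 15a - 50) + (8a + 40)
  5a**2 + 15a - 50 = ((5/8)a - 5/4)(8a + 40) + (0)
Last nonzero remainder: 8a + 40. Dividing through by 8 gives the monic gcd a + 5.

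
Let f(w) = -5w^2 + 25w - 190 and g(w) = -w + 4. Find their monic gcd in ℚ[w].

Euclidean algorithm in ℚ[w]:
  -5w^2 + 25w - 190 = (5w - 5)(-w + 4) + (-170)
  -w + 4 = ((1/170)w - 2/85)(-170) + (0)
The last nonzero remainder is the constant -170, so the polynomials are coprime and gcd = 1.

1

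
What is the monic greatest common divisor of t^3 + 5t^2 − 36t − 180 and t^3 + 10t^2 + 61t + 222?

t + 6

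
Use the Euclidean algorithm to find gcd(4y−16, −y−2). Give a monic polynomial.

Euclidean algorithm in ℚ[y]:
  4y−16 = (−4)(−y−2) + (−24)
  −y−2 = ((1/24)y+1/12)(−24) + (0)
The last nonzero remainder is the constant −24, so the polynomials are coprime and gcd = 1.

1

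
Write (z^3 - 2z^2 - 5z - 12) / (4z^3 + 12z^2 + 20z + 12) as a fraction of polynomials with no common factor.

(z - 4)/(4z + 4)

By polynomial division,
  z^3 - 2z^2 - 5z - 12 = (1/4)(4z^3 + 12z^2 + 20z + 12) + (-5z^2 - 10z - 15)
  4z^3 + 12z^2 + 20z + 12 = (-(4/5)z - 4/5)(-5z^2 - 10z - 15) + (0)
Last nonzero remainder: -5z^2 - 10z - 15. Dividing through by -5 gives the monic gcd z^2 + 2z + 3.
Cancel z^2 + 2z + 3 from numerator and denominator to get the reduced form.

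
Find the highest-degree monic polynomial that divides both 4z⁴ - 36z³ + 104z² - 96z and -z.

z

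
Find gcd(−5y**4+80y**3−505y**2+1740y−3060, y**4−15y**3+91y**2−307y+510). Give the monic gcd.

y**3−10y**2+41y−102

By polynomial division,
  −5y**4+80y**3−505y**2+1740y−3060 = (−5)(y**4−15y**3+91y**2−307y+510) + (5y**3−50y**2+205y−510)
  y**4−15y**3+91y**2−307y+510 = ((1/5)y−1)(5y**3−50y**2+205y−510) + (0)
Last nonzero remainder: 5y**3−50y**2+205y−510. Dividing through by 5 gives the monic gcd y**3−10y**2+41y−102.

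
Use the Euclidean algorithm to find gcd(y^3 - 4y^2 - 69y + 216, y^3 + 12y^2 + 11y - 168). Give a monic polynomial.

y^2 + 5y - 24

Apply the Euclidean algorithm:
  y^3 - 4y^2 - 69y + 216 = (y^3 + 12y^2 + 11y - 168) + (-16y^2 - 80y + 384)
  y^3 + 12y^2 + 11y - 168 = (-(1/16)y - 7/16)(-16y^2 - 80y + 384) + (0)
Last nonzero remainder: -16y^2 - 80y + 384. Dividing through by -16 gives the monic gcd y^2 + 5y - 24.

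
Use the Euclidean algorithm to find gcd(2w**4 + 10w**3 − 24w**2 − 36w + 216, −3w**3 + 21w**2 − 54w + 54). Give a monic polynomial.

w**2 − 4w + 6

By polynomial division,
  2w**4 + 10w**3 − 24w**2 − 36w + 216 = (−(2/3)w − 8)(−3w**3 + 21w**2 − 54w + 54) + (108w**2 − 432w + 648)
  −3w**3 + 21w**2 − 54w + 54 = (−(1/36)w + 1/12)(108w**2 − 432w + 648) + (0)
Last nonzero remainder: 108w**2 − 432w + 648. Dividing through by 108 gives the monic gcd w**2 − 4w + 6.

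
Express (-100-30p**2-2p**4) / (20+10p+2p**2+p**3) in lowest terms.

Repeated division with remainder:
  -2p**4-30p**2-100 = (-2p+4)(p**3+2p**2+10p+20) + (-18p**2-180)
  p**3+2p**2+10p+20 = (-(1/18)p-1/9)(-18p**2-180) + (0)
Last nonzero remainder: -18p**2-180. Dividing through by -18 gives the monic gcd p**2+10.
Cancel p**2+10 from numerator and denominator to get the reduced form.

(-10-2p**2)/(2+p)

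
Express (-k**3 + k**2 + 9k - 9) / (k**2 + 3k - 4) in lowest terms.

Apply the Euclidean algorithm:
  -k**3 + k**2 + 9k - 9 = (-k + 4)(k**2 + 3k - 4) + (-7k + 7)
  k**2 + 3k - 4 = (-(1/7)k - 4/7)(-7k + 7) + (0)
Last nonzero remainder: -7k + 7. Dividing through by -7 gives the monic gcd k - 1.
Cancel k - 1 from numerator and denominator to get the reduced form.

(-k**2 + 9)/(k + 4)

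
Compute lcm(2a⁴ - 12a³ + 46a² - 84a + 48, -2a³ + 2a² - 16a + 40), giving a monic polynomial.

a⁶ - 5a⁵ + 27a⁴ - 79a³ + 212a² - 396a + 240

By polynomial division,
  2a⁴ - 12a³ + 46a² - 84a + 48 = (-a + 5)(-2a³ + 2a² - 16a + 40) + (20a² + 36a - 152)
  -2a³ + 2a² - 16a + 40 = (-(1/10)a + 7/25)(20a² + 36a - 152) + (-(1032/25)a + 2064/25)
  20a² + 36a - 152 = (-(125/258)a - 475/258)(-(1032/25)a + 2064/25) + (0)
Last nonzero remainder: -(1032/25)a + 2064/25. Dividing through by -1032/25 gives the monic gcd a - 2.
Then lcm(f, g) = f·g / gcd(f, g); expanding and making the result monic gives the answer.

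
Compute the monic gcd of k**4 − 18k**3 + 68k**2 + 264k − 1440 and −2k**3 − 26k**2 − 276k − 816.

k + 4

By polynomial division,
  k**4 − 18k**3 + 68k**2 + 264k − 1440 = (−(1/2)k + 31/2)(−2k**3 − 26k**2 − 276k − 816) + (333k**2 + 4134k + 11208)
  −2k**3 − 26k**2 − 276k − 816 = (−(2/333)k − 130/36963)(333k**2 + 4134k + 11208) + (−(2392064/12321)k − 9568256/12321)
  333k**2 + 4134k + 11208 = (−(4102893/2392064)k − 17261721/1196032)(−(2392064/12321)k − 9568256/12321) + (0)
Last nonzero remainder: −(2392064/12321)k − 9568256/12321. Dividing through by −2392064/12321 gives the monic gcd k + 4.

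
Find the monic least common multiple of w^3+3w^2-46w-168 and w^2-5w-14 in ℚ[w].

w^4+5w^3-40w^2-260w-336

By polynomial division,
  w^3+3w^2-46w-168 = (w+8)(w^2-5w-14) + (8w-56)
  w^2-5w-14 = ((1/8)w+1/4)(8w-56) + (0)
Last nonzero remainder: 8w-56. Dividing through by 8 gives the monic gcd w-7.
Then lcm(f, g) = f·g / gcd(f, g); expanding and making the result monic gives the answer.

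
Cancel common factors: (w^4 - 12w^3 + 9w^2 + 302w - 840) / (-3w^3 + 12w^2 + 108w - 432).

(-w^2 + 2w + 35)/(3w + 18)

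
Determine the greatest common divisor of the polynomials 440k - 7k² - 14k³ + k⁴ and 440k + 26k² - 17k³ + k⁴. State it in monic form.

-11k + k²

Euclidean algorithm in ℚ[k]:
  k⁴ - 14k³ - 7k² + 440k = (k⁴ - 17k³ + 26k² + 440k) + (3k³ - 33k²)
  k⁴ - 17k³ + 26k² + 440k = ((1/3)k - 2)(3k³ - 33k²) + (-40k² + 440k)
  3k³ - 33k² = (-(3/40)k)(-40k² + 440k) + (0)
Last nonzero remainder: -40k² + 440k. Dividing through by -40 gives the monic gcd k² - 11k.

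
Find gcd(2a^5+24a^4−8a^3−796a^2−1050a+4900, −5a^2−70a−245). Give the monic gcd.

a^2+14a+49

Apply the Euclidean algorithm:
  2a^5+24a^4−8a^3−796a^2−1050a+4900 = (−(2/5)a^3+(4/5)a^2+10a−20)(−5a^2−70a−245) + (0)
Last nonzero remainder: −5a^2−70a−245. Dividing through by −5 gives the monic gcd a^2+14a+49.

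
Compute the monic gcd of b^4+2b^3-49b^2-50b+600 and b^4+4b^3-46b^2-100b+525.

b^2-25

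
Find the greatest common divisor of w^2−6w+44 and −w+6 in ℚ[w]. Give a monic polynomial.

1

Repeated division with remainder:
  w^2−6w+44 = (−w)(−w+6) + (44)
  −w+6 = (−(1/44)w+3/22)(44) + (0)
The last nonzero remainder is the constant 44, so the polynomials are coprime and gcd = 1.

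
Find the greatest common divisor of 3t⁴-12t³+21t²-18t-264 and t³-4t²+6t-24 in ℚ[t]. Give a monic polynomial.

t-4

By polynomial division,
  3t⁴-12t³+21t²-18t-264 = (3t)(t³-4t²+6t-24) + (3t²+54t-264)
  t³-4t²+6t-24 = ((1/3)t-22/3)(3t²+54t-264) + (490t-1960)
  3t²+54t-264 = ((3/490)t+33/245)(490t-1960) + (0)
Last nonzero remainder: 490t-1960. Dividing through by 490 gives the monic gcd t-4.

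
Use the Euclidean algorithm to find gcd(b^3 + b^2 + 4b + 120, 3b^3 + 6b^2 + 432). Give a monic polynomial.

By polynomial division,
  b^3 + b^2 + 4b + 120 = (1/3)(3b^3 + 6b^2 + 432) + (-b^2 + 4b - 24)
  3b^3 + 6b^2 + 432 = (-3b - 18)(-b^2 + 4b - 24) + (0)
Last nonzero remainder: -b^2 + 4b - 24. Dividing through by -1 gives the monic gcd b^2 - 4b + 24.

b^2 - 4b + 24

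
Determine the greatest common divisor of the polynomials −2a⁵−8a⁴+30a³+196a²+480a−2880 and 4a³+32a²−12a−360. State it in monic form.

a²+3a−18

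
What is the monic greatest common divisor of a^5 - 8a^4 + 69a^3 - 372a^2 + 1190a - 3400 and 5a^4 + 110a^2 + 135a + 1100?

Repeated division with remainder:
  a^5 - 8a^4 + 69a^3 - 372a^2 + 1190a - 3400 = ((1/5)a - 8/5)(5a^4 + 110a^2 + 135a + 1100) + (47a^3 - 223a^2 + 1186a - 1640)
  5a^4 + 110a^2 + 135a + 1100 = ((5/47)a + 1115/2209)(47a^3 - 223a^2 + 1186a - 1640) + ((212925/2209)a^2 - (638775/2209)a + 4258500/2209)
  47a^3 - 223a^2 + 1186a - 1640 = ((103823/212925)a - 181138/212925)((212925/2209)a^2 - (638775/2209)a + 4258500/2209) + (0)
Last nonzero remainder: (212925/2209)a^2 - (638775/2209)a + 4258500/2209. Dividing through by 212925/2209 gives the monic gcd a^2 - 3a + 20.

a^2 - 3a + 20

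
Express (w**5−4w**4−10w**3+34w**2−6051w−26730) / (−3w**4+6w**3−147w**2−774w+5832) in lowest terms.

Apply the Euclidean algorithm:
  w**5−4w**4−10w**3+34w**2−6051w−26730 = (−(1/3)w+2/3)(−3w**4+6w**3−147w**2−774w+5832) + (−63w**3−126w**2−3591w−30618)
  −3w**4+6w**3−147w**2−774w+5832 = ((1/21)w−4/21)(−63w**3−126w**2−3591w−30618) + (0)
Last nonzero remainder: −63w**3−126w**2−3591w−30618. Dividing through by −63 gives the monic gcd w**3+2w**2+57w+486.
Cancel w**3+2w**2+57w+486 from numerator and denominator to get the reduced form.

(−w**2+6w+55)/(3w−12)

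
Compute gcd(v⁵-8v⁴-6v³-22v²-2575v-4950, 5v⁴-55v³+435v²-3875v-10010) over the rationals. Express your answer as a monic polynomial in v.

Apply the Euclidean algorithm:
  v⁵-8v⁴-6v³-22v²-2575v-4950 = ((1/5)v+3/5)(5v⁴-55v³+435v²-3875v-10010) + (-60v³+492v²+1752v+1056)
  5v⁴-55v³+435v²-3875v-10010 = (-(1/12)v+7/30)(-60v³+492v²+1752v+1056) + ((2331/5)v²-(20979/5)v-51282/5)
  -60v³+492v²+1752v+1056 = (-(100/777)v-80/777)((2331/5)v²-(20979/5)v-51282/5) + (0)
Last nonzero remainder: (2331/5)v²-(20979/5)v-51282/5. Dividing through by 2331/5 gives the monic gcd v²-9v-22.

v²-9v-22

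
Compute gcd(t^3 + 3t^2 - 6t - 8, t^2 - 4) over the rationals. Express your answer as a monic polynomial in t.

t - 2

Euclidean algorithm in ℚ[t]:
  t^3 + 3t^2 - 6t - 8 = (t + 3)(t^2 - 4) + (-2t + 4)
  t^2 - 4 = (-(1/2)t - 1)(-2t + 4) + (0)
Last nonzero remainder: -2t + 4. Dividing through by -2 gives the monic gcd t - 2.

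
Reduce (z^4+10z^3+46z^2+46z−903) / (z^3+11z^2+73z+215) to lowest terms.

(z^2+4z−21)/(z+5)

Apply the Euclidean algorithm:
  z^4+10z^3+46z^2+46z−903 = (z−1)(z^3+11z^2+73z+215) + (−16z^2−96z−688)
  z^3+11z^2+73z+215 = (−(1/16)z−5/16)(−16z^2−96z−688) + (0)
Last nonzero remainder: −16z^2−96z−688. Dividing through by −16 gives the monic gcd z^2+6z+43.
Cancel z^2+6z+43 from numerator and denominator to get the reduced form.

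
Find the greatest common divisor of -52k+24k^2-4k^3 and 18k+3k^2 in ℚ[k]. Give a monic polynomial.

k

By polynomial division,
  -4k^3+24k^2-52k = (-(4/3)k+16)(3k^2+18k) + (-340k)
  3k^2+18k = (-(3/340)k-9/170)(-340k) + (0)
Last nonzero remainder: -340k. Dividing through by -340 gives the monic gcd k.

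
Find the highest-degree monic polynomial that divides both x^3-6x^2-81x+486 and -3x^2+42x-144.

Euclidean algorithm in ℚ[x]:
  x^3-6x^2-81x+486 = (-(1/3)x-8/3)(-3x^2+42x-144) + (-17x+102)
  -3x^2+42x-144 = ((3/17)x-24/17)(-17x+102) + (0)
Last nonzero remainder: -17x+102. Dividing through by -17 gives the monic gcd x-6.

x-6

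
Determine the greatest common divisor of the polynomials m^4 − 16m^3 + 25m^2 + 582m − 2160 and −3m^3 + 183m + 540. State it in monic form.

m − 9

By polynomial division,
  m^4 − 16m^3 + 25m^2 + 582m − 2160 = (−(1/3)m + 16/3)(−3m^3 + 183m + 540) + (86m^2 − 214m − 5040)
  −3m^3 + 183m + 540 = (−(3/86)m − 321/3698)(86m^2 − 214m − 5040) + (−(21060/1849)m + 189540/1849)
  86m^2 − 214m − 5040 = (−(79507/10530)m − 51772/1053)(−(21060/1849)m + 189540/1849) + (0)
Last nonzero remainder: −(21060/1849)m + 189540/1849. Dividing through by −21060/1849 gives the monic gcd m − 9.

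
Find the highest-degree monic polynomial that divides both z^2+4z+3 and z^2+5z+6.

By polynomial division,
  z^2+4z+3 = (z^2+5z+6) + (-z-3)
  z^2+5z+6 = (-z-2)(-z-3) + (0)
Last nonzero remainder: -z-3. Dividing through by -1 gives the monic gcd z+3.

z+3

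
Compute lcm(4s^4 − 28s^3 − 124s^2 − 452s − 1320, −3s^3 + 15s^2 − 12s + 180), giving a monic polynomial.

s^5 − 13s^4 + 11s^3 + 73s^2 + 348s + 1980

Apply the Euclidean algorithm:
  4s^4 − 28s^3 − 124s^2 − 452s − 1320 = (−(4/3)s + 8/3)(−3s^3 + 15s^2 − 12s + 180) + (−180s^2 − 180s − 1800)
  −3s^3 + 15s^2 − 12s + 180 = ((1/60)s − 1/10)(−180s^2 − 180s − 1800) + (0)
Last nonzero remainder: −180s^2 − 180s − 1800. Dividing through by −180 gives the monic gcd s^2 + s + 10.
Then lcm(f, g) = f·g / gcd(f, g); expanding and making the result monic gives the answer.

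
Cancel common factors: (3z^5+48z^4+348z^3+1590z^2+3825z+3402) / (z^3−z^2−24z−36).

By polynomial division,
  3z^5+48z^4+348z^3+1590z^2+3825z+3402 = (3z^2+51z+471)(z^3−z^2−24z−36) + (3393z^2+16965z+20358)
  z^3−z^2−24z−36 = ((1/3393)z−2/1131)(3393z^2+16965z+20358) + (0)
Last nonzero remainder: 3393z^2+16965z+20358. Dividing through by 3393 gives the monic gcd z^2+5z+6.
Cancel z^2+5z+6 from numerator and denominator to get the reduced form.

(3z^3+33z^2+165z+567)/(z−6)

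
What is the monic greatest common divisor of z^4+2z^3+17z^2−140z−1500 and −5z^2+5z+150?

z^2−z−30

Euclidean algorithm in ℚ[z]:
  z^4+2z^3+17z^2−140z−1500 = (−(1/5)z^2−(3/5)z−10)(−5z^2+5z+150) + (0)
Last nonzero remainder: −5z^2+5z+150. Dividing through by −5 gives the monic gcd z^2−z−30.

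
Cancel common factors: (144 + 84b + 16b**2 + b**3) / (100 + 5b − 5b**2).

(−36 − 12b − b**2)/(−25 + 5b)

By polynomial division,
  b**3 + 16b**2 + 84b + 144 = (−(1/5)b − 17/5)(−5b**2 + 5b + 100) + (121b + 484)
  −5b**2 + 5b + 100 = (−(5/121)b + 25/121)(121b + 484) + (0)
Last nonzero remainder: 121b + 484. Dividing through by 121 gives the monic gcd b + 4.
Cancel b + 4 from numerator and denominator to get the reduced form.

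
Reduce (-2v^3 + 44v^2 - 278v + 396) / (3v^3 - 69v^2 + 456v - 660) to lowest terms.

(-2v + 18)/(3v - 30)

Apply the Euclidean algorithm:
  -2v^3 + 44v^2 - 278v + 396 = (-2/3)(3v^3 - 69v^2 + 456v - 660) + (-2v^2 + 26v - 44)
  3v^3 - 69v^2 + 456v - 660 = (-(3/2)v + 15)(-2v^2 + 26v - 44) + (0)
Last nonzero remainder: -2v^2 + 26v - 44. Dividing through by -2 gives the monic gcd v^2 - 13v + 22.
Cancel v^2 - 13v + 22 from numerator and denominator to get the reduced form.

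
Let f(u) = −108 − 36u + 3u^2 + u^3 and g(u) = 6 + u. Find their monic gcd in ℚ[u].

Repeated division with remainder:
  u^3 + 3u^2 − 36u − 108 = (u^2 − 3u − 18)(u + 6) + (0)
The last nonzero remainder u + 6 is already monic.

6 + u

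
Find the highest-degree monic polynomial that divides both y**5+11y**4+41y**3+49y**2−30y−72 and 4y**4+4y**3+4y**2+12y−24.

y**2+y−2

Repeated division with remainder:
  y**5+11y**4+41y**3+49y**2−30y−72 = ((1/4)y+5/2)(4y**4+4y**3+4y**2+12y−24) + (30y**3+36y**2−54y−12)
  4y**4+4y**3+4y**2+12y−24 = ((2/15)y−2/75)(30y**3+36y**2−54y−12) + ((304/25)y**2+(304/25)y−608/25)
  30y**3+36y**2−54y−12 = ((375/152)y+75/152)((304/25)y**2+(304/25)y−608/25) + (0)
Last nonzero remainder: (304/25)y**2+(304/25)y−608/25. Dividing through by 304/25 gives the monic gcd y**2+y−2.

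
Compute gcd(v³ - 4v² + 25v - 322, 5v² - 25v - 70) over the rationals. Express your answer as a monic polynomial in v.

v - 7

By polynomial division,
  v³ - 4v² + 25v - 322 = ((1/5)v + 1/5)(5v² - 25v - 70) + (44v - 308)
  5v² - 25v - 70 = ((5/44)v + 5/22)(44v - 308) + (0)
Last nonzero remainder: 44v - 308. Dividing through by 44 gives the monic gcd v - 7.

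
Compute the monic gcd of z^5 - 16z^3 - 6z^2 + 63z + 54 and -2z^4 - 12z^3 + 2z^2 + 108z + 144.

z^3 + 2z^2 - 9z - 18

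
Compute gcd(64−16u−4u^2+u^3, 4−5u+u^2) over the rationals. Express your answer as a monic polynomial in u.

Repeated division with remainder:
  u^3−4u^2−16u+64 = (u+1)(u^2−5u+4) + (−15u+60)
  u^2−5u+4 = (−(1/15)u+1/15)(−15u+60) + (0)
Last nonzero remainder: −15u+60. Dividing through by −15 gives the monic gcd u−4.

−4+u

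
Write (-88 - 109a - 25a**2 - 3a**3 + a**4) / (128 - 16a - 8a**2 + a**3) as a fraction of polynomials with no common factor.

(11 + 15a + 5a**2 + a**3)/(-16 + a**2)

Euclidean algorithm in ℚ[a]:
  a**4 - 3a**3 - 25a**2 - 109a - 88 = (a + 5)(a**3 - 8a**2 - 16a + 128) + (31a**2 - 157a - 728)
  a**3 - 8a**2 - 16a + 128 = ((1/31)a - 91/961)(31a**2 - 157a - 728) + (-(7095/961)a + 56760/961)
  31a**2 - 157a - 728 = (-(29791/7095)a - 87451/7095)(-(7095/961)a + 56760/961) + (0)
Last nonzero remainder: -(7095/961)a + 56760/961. Dividing through by -7095/961 gives the monic gcd a - 8.
Cancel a - 8 from numerator and denominator to get the reduced form.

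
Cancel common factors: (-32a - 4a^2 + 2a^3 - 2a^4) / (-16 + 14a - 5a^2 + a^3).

(-4a - 2a^2)/(-2 + a)

Repeated division with remainder:
  -2a^4 + 2a^3 - 4a^2 - 32a = (-2a - 8)(a^3 - 5a^2 + 14a - 16) + (-16a^2 + 48a - 128)
  a^3 - 5a^2 + 14a - 16 = (-(1/16)a + 1/8)(-16a^2 + 48a - 128) + (0)
Last nonzero remainder: -16a^2 + 48a - 128. Dividing through by -16 gives the monic gcd a^2 - 3a + 8.
Cancel a^2 - 3a + 8 from numerator and denominator to get the reduced form.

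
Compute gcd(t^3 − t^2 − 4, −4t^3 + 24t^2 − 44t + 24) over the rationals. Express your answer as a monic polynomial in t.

t − 2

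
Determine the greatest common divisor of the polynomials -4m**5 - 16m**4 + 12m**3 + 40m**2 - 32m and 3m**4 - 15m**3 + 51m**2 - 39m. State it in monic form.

Euclidean algorithm in ℚ[m]:
  -4m**5 - 16m**4 + 12m**3 + 40m**2 - 32m = (-(4/3)m - 12)(3m**4 - 15m**3 + 51m**2 - 39m) + (-100m**3 + 600m**2 - 500m)
  3m**4 - 15m**3 + 51m**2 - 39m = (-(3/100)m - 3/100)(-100m**3 + 600m**2 - 500m) + (54m**2 - 54m)
  -100m**3 + 600m**2 - 500m = (-(50/27)m + 250/27)(54m**2 - 54m) + (0)
Last nonzero remainder: 54m**2 - 54m. Dividing through by 54 gives the monic gcd m**2 - m.

m**2 - m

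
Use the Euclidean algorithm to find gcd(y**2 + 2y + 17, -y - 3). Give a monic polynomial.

1

Repeated division with remainder:
  y**2 + 2y + 17 = (-y + 1)(-y - 3) + (20)
  -y - 3 = (-(1/20)y - 3/20)(20) + (0)
The last nonzero remainder is the constant 20, so the polynomials are coprime and gcd = 1.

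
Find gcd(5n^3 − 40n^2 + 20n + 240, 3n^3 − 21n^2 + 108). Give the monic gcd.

n^2 − 4n − 12

Euclidean algorithm in ℚ[n]:
  5n^3 − 40n^2 + 20n + 240 = (5/3)(3n^3 − 21n^2 + 108) + (−5n^2 + 20n + 60)
  3n^3 − 21n^2 + 108 = (−(3/5)n + 9/5)(−5n^2 + 20n + 60) + (0)
Last nonzero remainder: −5n^2 + 20n + 60. Dividing through by −5 gives the monic gcd n^2 − 4n − 12.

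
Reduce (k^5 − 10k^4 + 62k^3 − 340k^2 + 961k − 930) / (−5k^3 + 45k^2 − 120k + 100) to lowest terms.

(−k^3 + 3k^2 − 31k + 93)/(5k − 10)

Apply the Euclidean algorithm:
  k^5 − 10k^4 + 62k^3 − 340k^2 + 961k − 930 = (−(1/5)k^2 + (1/5)k − 29/5)(−5k^3 + 45k^2 − 120k + 100) + (−35k^2 + 245k − 350)
  −5k^3 + 45k^2 − 120k + 100 = ((1/7)k − 2/7)(−35k^2 + 245k − 350) + (0)
Last nonzero remainder: −35k^2 + 245k − 350. Dividing through by −35 gives the monic gcd k^2 − 7k + 10.
Cancel k^2 − 7k + 10 from numerator and denominator to get the reduced form.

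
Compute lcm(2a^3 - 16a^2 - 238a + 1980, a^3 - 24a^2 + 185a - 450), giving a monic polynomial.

Euclidean algorithm in ℚ[a]:
  2a^3 - 16a^2 - 238a + 1980 = (2)(a^3 - 24a^2 + 185a - 450) + (32a^2 - 608a + 2880)
  a^3 - 24a^2 + 185a - 450 = ((1/32)a - 5/32)(32a^2 - 608a + 2880) + (0)
Last nonzero remainder: 32a^2 - 608a + 2880. Dividing through by 32 gives the monic gcd a^2 - 19a + 90.
Then lcm(f, g) = f·g / gcd(f, g); expanding and making the result monic gives the answer.

a^4 - 13a^3 - 79a^2 + 1585a - 4950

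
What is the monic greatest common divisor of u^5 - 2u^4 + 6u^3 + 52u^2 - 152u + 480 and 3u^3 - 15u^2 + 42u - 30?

u^2 - 4u + 10

By polynomial division,
  u^5 - 2u^4 + 6u^3 + 52u^2 - 152u + 480 = ((1/3)u^2 + u + 7/3)(3u^3 - 15u^2 + 42u - 30) + (55u^2 - 220u + 550)
  3u^3 - 15u^2 + 42u - 30 = ((3/55)u - 3/55)(55u^2 - 220u + 550) + (0)
Last nonzero remainder: 55u^2 - 220u + 550. Dividing through by 55 gives the monic gcd u^2 - 4u + 10.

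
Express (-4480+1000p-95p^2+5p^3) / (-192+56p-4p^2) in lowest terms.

Apply the Euclidean algorithm:
  5p^3-95p^2+1000p-4480 = (-(5/4)p+25/4)(-4p^2+56p-192) + (410p-3280)
  -4p^2+56p-192 = (-(2/205)p+12/205)(410p-3280) + (0)
Last nonzero remainder: 410p-3280. Dividing through by 410 gives the monic gcd p-8.
Cancel p-8 from numerator and denominator to get the reduced form.

(-560+55p-5p^2)/(-24+4p)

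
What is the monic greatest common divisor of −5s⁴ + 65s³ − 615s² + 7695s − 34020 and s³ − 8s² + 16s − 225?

Apply the Euclidean algorithm:
  −5s⁴ + 65s³ − 615s² + 7695s − 34020 = (−5s + 25)(s³ − 8s² + 16s − 225) + (−335s² + 6170s − 28395)
  s³ − 8s² + 16s − 225 = (−(1/335)s − 698/22445)(−335s² + 6170s − 28395) + ((552663/4489)s − 4973967/4489)
  −335s² + 6170s − 28395 = (−(1503815/552663)s + 14162795/552663)((552663/4489)s − 4973967/4489) + (0)
Last nonzero remainder: (552663/4489)s − 4973967/4489. Dividing through by 552663/4489 gives the monic gcd s − 9.

s − 9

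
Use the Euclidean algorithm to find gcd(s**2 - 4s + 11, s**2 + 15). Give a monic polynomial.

1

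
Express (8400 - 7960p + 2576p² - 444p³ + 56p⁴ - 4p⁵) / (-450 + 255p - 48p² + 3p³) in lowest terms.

Euclidean algorithm in ℚ[p]:
  -4p⁵ + 56p⁴ - 444p³ + 2576p² - 7960p + 8400 = (-(4/3)p² - (8/3)p - 232/3)(3p³ - 48p² + 255p - 450) + (-1056p² + 10560p - 26400)
  3p³ - 48p² + 255p - 450 = (-(1/352)p + 3/176)(-1056p² + 10560p - 26400) + (0)
Last nonzero remainder: -1056p² + 10560p - 26400. Dividing through by -1056 gives the monic gcd p² - 10p + 25.
Cancel p² - 10p + 25 from numerator and denominator to get the reduced form.

(336 - 184p + 16p² - 4p³)/(-18 + 3p)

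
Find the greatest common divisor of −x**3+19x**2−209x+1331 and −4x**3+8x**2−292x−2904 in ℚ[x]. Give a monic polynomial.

x**2−8x+121

Euclidean algorithm in ℚ[x]:
  −x**3+19x**2−209x+1331 = (1/4)(−4x**3+8x**2−292x−2904) + (17x**2−136x+2057)
  −4x**3+8x**2−292x−2904 = (−(4/17)x−24/17)(17x**2−136x+2057) + (0)
Last nonzero remainder: 17x**2−136x+2057. Dividing through by 17 gives the monic gcd x**2−8x+121.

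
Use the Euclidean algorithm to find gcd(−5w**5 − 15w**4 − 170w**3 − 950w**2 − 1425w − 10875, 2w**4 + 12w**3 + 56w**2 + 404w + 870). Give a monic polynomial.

Repeated division with remainder:
  −5w**5 − 15w**4 − 170w**3 − 950w**2 − 1425w − 10875 = (−(5/2)w + 15/2)(2w**4 + 12w**3 + 56w**2 + 404w + 870) + (−120w**3 − 360w**2 − 2280w − 17400)
  2w**4 + 12w**3 + 56w**2 + 404w + 870 = (−(1/60)w − 1/20)(−120w**3 − 360w**2 − 2280w − 17400) + (0)
Last nonzero remainder: −120w**3 − 360w**2 − 2280w − 17400. Dividing through by −120 gives the monic gcd w**3 + 3w**2 + 19w + 145.

w**3 + 3w**2 + 19w + 145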